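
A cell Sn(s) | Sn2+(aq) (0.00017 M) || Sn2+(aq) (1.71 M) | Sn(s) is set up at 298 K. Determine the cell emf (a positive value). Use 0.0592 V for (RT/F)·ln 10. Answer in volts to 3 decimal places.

0.118 V

For a concentration cell E°cell = 0, since both electrodes use the same couple.
The compartment with the higher Sn2+(aq) concentration (1.71 M) acts as the cathode; ions are reduced there and produced at the dilute (0.00017 M) anode.
With n = 2, Ecell = −(0.0592/2)·log([dilute]/[conc]) = −(0.0592/2)·log(0.00017/1.71) = +0.118 V.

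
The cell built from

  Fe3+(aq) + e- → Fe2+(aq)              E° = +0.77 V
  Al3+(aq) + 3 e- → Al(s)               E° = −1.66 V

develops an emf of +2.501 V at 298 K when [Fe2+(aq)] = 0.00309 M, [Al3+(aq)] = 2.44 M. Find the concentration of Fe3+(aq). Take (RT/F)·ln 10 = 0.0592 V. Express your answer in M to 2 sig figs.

0.066 M

With Fe³⁺/Fe²⁺ at the cathode and Al³⁺/Al at the anode, E°cell = +0.77 − (−1.66) = +2.43 V (n = 3).
From the Nernst equation, log Q = n(E° − E)/0.0592 = 3·(+2.43 − (+2.501))/0.0592 = −3.598.
For 3 Fe3+(aq) + Al(s) → 3 Fe2+(aq) + Al3+(aq), the reaction quotient is Q = ([Fe2+(aq)]^3·[Al3+(aq)]) / [Fe3+(aq)]^3.
Substituting the known concentrations and solving, log [Fe3+(aq)] = −1.182 and [Fe3+(aq)] = 0.066 M.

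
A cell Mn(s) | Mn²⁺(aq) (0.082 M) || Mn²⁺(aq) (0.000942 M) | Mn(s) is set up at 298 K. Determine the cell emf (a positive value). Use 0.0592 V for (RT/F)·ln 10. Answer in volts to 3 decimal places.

For a concentration cell E°cell = 0, since both electrodes use the same couple.
The compartment with the higher Mn²⁺(aq) concentration (0.082 M) acts as the cathode; ions are reduced there and produced at the dilute (0.000942 M) anode.
With n = 2, Ecell = −(0.0592/2)·log([dilute]/[conc]) = −(0.0592/2)·log(0.000942/0.082) = +0.057 V.

0.057 V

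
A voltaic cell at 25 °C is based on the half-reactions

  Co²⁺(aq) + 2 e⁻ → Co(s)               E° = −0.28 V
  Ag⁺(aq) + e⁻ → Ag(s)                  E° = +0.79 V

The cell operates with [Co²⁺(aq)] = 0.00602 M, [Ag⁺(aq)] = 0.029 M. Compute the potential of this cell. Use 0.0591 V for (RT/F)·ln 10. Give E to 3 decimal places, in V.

+1.045 V

The Ag⁺/Ag couple has the more positive E°, so it is the cathode; Co²⁺/Co is the anode.
E°cell = +0.79 − (−0.28) = +1.07 V, with n = 2 electrons transferred.
The balanced reaction is 2 Ag⁺(aq) + Co(s) → 2 Ag(s) + Co²⁺(aq), so Q = [Co²⁺(aq)] / [Ag⁺(aq)]^2 = 7.16 and log Q = 0.855.
By the Nernst equation, E = +1.07 − (0.0591/2)·(0.855) = +1.045 V.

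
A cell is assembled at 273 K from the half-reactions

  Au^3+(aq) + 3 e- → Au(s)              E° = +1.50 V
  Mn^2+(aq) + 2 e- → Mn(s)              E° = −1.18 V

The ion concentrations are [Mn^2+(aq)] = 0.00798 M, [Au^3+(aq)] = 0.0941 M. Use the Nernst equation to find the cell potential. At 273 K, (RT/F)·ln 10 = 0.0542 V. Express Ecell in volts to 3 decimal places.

Au³⁺/Au is reduced (cathode, E° = +1.50 V) and Mn²⁺/Mn is oxidized (anode).
E°cell = +1.50 − (−1.18) = +2.68 V, with n = 6 electrons transferred.
For the overall reaction 2 Au^3+(aq) + 3 Mn(s) → 2 Au(s) + 3 Mn^2+(aq), Q = [Mn^2+(aq)]^3 / [Au^3+(aq)]^2 = 5.74×10^−5, giving log Q = −4.241.
E = E° − (0.0542/n)·log Q = +2.68 − (0.0542/6)(−4.241) = +2.718 V.

+2.718 V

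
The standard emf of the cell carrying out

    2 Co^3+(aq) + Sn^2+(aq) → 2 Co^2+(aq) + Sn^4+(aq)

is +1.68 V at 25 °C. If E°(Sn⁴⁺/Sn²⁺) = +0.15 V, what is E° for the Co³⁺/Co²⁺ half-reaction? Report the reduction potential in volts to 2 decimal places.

+1.83 V

In the reaction as written the Co³⁺/Co²⁺ couple is reduced (cathode) and Sn⁴⁺/Sn²⁺ is oxidized (anode), so E°cell = E°(Co³⁺/Co²⁺) − E°(Sn⁴⁺/Sn²⁺).
E°(Co³⁺/Co²⁺) = E°cell + E°(anode) = +1.68 + (+0.15) = +1.83 V.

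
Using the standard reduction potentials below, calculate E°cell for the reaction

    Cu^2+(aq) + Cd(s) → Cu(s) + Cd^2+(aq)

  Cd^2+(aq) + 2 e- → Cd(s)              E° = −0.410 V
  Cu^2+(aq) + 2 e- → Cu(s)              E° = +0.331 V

+0.741 V

Cu^2+(aq) gains electrons, so the Cu²⁺/Cu couple is the cathode; the Cd²⁺/Cd couple is the anode.
E°cell = E°(cathode) − E°(anode) = +0.331 − (−0.410) = +0.741 V.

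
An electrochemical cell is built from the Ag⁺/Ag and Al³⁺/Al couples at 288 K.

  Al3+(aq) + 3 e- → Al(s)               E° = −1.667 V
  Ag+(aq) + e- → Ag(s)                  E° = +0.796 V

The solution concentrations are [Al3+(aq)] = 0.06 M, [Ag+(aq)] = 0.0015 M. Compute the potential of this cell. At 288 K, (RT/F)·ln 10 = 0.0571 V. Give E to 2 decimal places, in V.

Since E°(Ag⁺/Ag) > E°(Al³⁺/Al), Ag⁺/Ag serves as the cathode.
The standard potential is +0.796 − (−1.667) = +2.463 V and the balanced reaction transfers n = 3 electrons.
The balanced reaction is 3 Ag+(aq) + Al(s) → 3 Ag(s) + Al3+(aq), so Q = [Al3+(aq)] / [Ag+(aq)]^3 = 1.78×10^7 and log Q = 7.250.
Applying E = E° − (RT ln10/nF)·log Q gives +2.463 − (0.0571/3)(7.250) = +2.33 V.

+2.33 V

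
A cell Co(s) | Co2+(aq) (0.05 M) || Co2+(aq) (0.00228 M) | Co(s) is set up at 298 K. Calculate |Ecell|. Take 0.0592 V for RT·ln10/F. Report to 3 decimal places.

For a concentration cell E°cell = 0, since both electrodes use the same couple.
The compartment with the higher Co2+(aq) concentration (0.05 M) acts as the cathode; ions are reduced there and produced at the dilute (0.00228 M) anode.
With n = 2, Ecell = −(0.0592/2)·log([dilute]/[conc]) = −(0.0592/2)·log(0.00228/0.05) = +0.040 V.

0.040 V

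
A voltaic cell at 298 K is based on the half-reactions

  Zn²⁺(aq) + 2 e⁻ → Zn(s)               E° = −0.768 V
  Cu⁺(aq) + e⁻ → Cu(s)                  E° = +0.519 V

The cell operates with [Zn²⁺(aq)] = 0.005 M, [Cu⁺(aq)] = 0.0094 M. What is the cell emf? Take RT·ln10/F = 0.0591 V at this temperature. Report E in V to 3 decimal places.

Cu⁺/Cu is reduced (cathode, E° = +0.519 V) and Zn²⁺/Zn is oxidized (anode).
E°cell = +0.519 − (−0.768) = +1.287 V, with n = 2 electrons transferred.
For the overall reaction 2 Cu⁺(aq) + Zn(s) → 2 Cu(s) + Zn²⁺(aq), Q = [Zn²⁺(aq)] / [Cu⁺(aq)]^2 = 56.6, giving log Q = 1.753.
E = E° − (0.0591/n)·log Q = +1.287 − (0.0591/2)(1.753) = +1.235 V.

+1.235 V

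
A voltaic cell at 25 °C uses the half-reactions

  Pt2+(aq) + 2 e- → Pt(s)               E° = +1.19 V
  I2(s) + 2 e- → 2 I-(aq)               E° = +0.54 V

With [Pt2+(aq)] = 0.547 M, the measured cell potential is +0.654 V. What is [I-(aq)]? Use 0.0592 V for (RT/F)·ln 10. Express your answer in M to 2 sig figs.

Pt²⁺/Pt is the cathode (higher E°); E°cell = +1.19 − (+0.54) = +0.65 V with n = 2.
Rearranging E = E° − (0.0592/n)·log Q gives log Q = 2(+0.65 − (+0.654))/0.0592 = −0.135.
The balanced reaction is Pt2+(aq) + 2 I-(aq) → Pt(s) + I2(s), so Q = 1 / ([Pt2+(aq)]·[I-(aq)]^2).
Solving for the unknown gives log [I-(aq)] = 0.199, so [I-(aq)] ≈ 1.6 M.

1.6 M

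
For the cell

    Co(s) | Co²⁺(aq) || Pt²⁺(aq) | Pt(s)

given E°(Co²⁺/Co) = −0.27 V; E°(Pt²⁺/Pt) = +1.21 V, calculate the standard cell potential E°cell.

By convention the left-hand electrode in cell notation is the anode (oxidation) and the right-hand electrode is the cathode (reduction).
E°cell = E°(right) − E°(left) = +1.21 − (−0.27) = +1.48 V.

+1.48 V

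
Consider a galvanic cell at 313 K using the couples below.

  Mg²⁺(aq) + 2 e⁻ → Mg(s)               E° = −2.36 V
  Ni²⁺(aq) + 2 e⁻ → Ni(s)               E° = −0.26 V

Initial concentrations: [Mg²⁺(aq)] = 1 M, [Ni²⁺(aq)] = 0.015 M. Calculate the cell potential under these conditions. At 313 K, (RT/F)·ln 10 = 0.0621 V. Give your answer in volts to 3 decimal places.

+2.043 V

Ni²⁺/Ni is reduced (cathode, E° = −0.26 V) and Mg²⁺/Mg is oxidized (anode).
E°cell = E°cat − E°an = −0.26 − (−2.36) = +2.10 V; n = 2.
The balanced reaction is Ni²⁺(aq) + Mg(s) → Ni(s) + Mg²⁺(aq), so Q = [Mg²⁺(aq)] / [Ni²⁺(aq)] = 66.7 and log Q = 1.824.
E = E° − (0.0621/n)·log Q = +2.10 − (0.0621/2)(1.824) = +2.043 V.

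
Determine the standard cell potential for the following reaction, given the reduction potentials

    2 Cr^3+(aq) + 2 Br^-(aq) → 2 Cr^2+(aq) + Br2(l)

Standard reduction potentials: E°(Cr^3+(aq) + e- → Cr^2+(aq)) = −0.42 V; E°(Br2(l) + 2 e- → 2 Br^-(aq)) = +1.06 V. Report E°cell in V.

−1.48 V

Cr^3+(aq) gains electrons, so the Cr³⁺/Cr²⁺ couple is the cathode; the Br₂/Br⁻ couple is the anode.
E°cell = E°(cathode) − E°(anode) = −0.42 − (+1.06) = −1.48 V.
The negative E°cell means the reaction is non-spontaneous in the direction written.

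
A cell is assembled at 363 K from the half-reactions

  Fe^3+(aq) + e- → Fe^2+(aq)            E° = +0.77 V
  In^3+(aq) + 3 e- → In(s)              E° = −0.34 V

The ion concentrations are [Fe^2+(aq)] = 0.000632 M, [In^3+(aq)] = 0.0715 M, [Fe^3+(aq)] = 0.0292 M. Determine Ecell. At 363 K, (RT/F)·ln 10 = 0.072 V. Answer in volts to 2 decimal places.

The Fe³⁺/Fe²⁺ couple has the more positive E°, so it is the cathode; In³⁺/In is the anode.
The standard potential is +0.77 − (−0.34) = +1.11 V and the balanced reaction transfers n = 3 electrons.
The balanced reaction is 3 Fe^3+(aq) + In(s) → 3 Fe^2+(aq) + In^3+(aq), so Q = ([Fe^2+(aq)]^3·[In^3+(aq)]) / [Fe^3+(aq)]^3 = 7.25×10^−7 and log Q = −6.140.
By the Nernst equation, E = +1.11 − (0.072/3)·(−6.140) = +1.26 V.

+1.26 V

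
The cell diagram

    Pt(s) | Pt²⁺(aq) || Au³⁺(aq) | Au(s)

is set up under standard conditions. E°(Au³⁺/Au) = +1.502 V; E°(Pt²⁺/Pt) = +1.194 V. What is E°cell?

+0.308 V

By convention the left-hand electrode in cell notation is the anode (oxidation) and the right-hand electrode is the cathode (reduction).
E°cell = E°(right) − E°(left) = +1.502 − (+1.194) = +0.308 V.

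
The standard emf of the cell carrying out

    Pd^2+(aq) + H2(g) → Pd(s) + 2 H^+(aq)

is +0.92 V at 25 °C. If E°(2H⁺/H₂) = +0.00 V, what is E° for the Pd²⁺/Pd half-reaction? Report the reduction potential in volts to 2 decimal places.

In the reaction as written the Pd²⁺/Pd couple is reduced (cathode) and 2H⁺/H₂ is oxidized (anode), so E°cell = E°(Pd²⁺/Pd) − E°(2H⁺/H₂).
E°(Pd²⁺/Pd) = E°cell + E°(anode) = +0.92 + (+0.00) = +0.92 V.

+0.92 V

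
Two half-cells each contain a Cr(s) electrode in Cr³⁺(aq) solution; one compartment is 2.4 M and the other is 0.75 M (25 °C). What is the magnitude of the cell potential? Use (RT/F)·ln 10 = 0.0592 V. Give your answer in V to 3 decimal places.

0.010 V

For a concentration cell E°cell = 0, since both electrodes use the same couple.
The compartment with the higher Cr³⁺(aq) concentration (2.4 M) acts as the cathode; ions are reduced there and produced at the dilute (0.75 M) anode.
With n = 3, Ecell = −(0.0592/3)·log([dilute]/[conc]) = −(0.0592/3)·log(0.75/2.4) = +0.010 V.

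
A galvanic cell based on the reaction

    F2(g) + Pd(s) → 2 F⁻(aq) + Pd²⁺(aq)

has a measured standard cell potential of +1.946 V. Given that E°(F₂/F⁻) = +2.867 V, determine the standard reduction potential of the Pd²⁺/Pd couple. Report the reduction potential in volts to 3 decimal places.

+0.921 V

In the reaction as written the F₂/F⁻ couple is reduced (cathode) and Pd²⁺/Pd is oxidized (anode), so E°cell = E°(F₂/F⁻) − E°(Pd²⁺/Pd).
E°(Pd²⁺/Pd) = E°(cathode) − E°cell = +2.867 − (+1.946) = +0.921 V.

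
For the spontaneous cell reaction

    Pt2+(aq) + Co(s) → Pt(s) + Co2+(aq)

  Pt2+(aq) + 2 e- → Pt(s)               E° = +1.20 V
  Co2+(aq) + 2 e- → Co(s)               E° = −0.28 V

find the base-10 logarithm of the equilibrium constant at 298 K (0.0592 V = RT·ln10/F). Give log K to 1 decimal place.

log K = 50.0

The Pt²⁺/Pt couple is reduced (cathode); E°cell = +1.20 − (−0.28) = +1.48 V with n = 2.
At equilibrium E = 0, so log K = nE°cell / 0.0592 = (2)(+1.48) / 0.0592 = 50.0.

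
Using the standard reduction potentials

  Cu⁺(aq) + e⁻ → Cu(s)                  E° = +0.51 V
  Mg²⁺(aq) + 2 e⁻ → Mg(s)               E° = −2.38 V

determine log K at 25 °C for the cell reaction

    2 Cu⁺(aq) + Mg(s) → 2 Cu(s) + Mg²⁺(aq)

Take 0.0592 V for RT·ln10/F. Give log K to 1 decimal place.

log K = 97.6

The Cu⁺/Cu couple is reduced (cathode); E°cell = +0.51 − (−2.38) = +2.89 V with n = 2.
At equilibrium E = 0, so log K = nE°cell / 0.0592 = (2)(+2.89) / 0.0592 = 97.6.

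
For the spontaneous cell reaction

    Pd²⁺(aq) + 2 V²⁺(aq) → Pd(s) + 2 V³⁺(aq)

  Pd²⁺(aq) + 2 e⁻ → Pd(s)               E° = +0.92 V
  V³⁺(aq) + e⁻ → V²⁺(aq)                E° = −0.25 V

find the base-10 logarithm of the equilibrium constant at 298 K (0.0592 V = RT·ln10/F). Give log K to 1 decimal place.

log K = 39.5

The Pd²⁺/Pd couple is reduced (cathode); E°cell = +0.92 − (−0.25) = +1.17 V with n = 2.
At equilibrium E = 0, so log K = nE°cell / 0.0592 = (2)(+1.17) / 0.0592 = 39.5.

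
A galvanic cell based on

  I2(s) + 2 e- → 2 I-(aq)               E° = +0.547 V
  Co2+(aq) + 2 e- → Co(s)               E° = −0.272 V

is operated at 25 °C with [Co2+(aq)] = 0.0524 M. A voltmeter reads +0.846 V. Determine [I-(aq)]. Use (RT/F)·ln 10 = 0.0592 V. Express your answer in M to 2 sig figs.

The I₂/I⁻ couple has the larger reduction potential, so it is the cathode: E°cell = +0.547 − (−0.272) = +0.819 V and n = 2.
Rearranging E = E° − (0.0592/n)·log Q gives log Q = 2(+0.819 − (+0.846))/0.0592 = −0.912.
Balancing electrons gives I2(s) + Co(s) → 2 I-(aq) + Co2+(aq); thus Q = [I-(aq)]^2·[Co2+(aq)].
Solving for the unknown gives log [I-(aq)] = 0.184, so [I-(aq)] ≈ 1.5 M.

1.5 M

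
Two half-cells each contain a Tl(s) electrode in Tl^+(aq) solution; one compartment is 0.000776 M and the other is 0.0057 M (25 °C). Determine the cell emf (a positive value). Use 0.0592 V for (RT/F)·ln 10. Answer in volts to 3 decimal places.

For a concentration cell E°cell = 0, since both electrodes use the same couple.
The compartment with the higher Tl^+(aq) concentration (0.0057 M) acts as the cathode; ions are reduced there and produced at the dilute (0.000776 M) anode.
With n = 1, Ecell = −(0.0592/1)·log([dilute]/[conc]) = −(0.0592/1)·log(0.000776/0.0057) = +0.051 V.

0.051 V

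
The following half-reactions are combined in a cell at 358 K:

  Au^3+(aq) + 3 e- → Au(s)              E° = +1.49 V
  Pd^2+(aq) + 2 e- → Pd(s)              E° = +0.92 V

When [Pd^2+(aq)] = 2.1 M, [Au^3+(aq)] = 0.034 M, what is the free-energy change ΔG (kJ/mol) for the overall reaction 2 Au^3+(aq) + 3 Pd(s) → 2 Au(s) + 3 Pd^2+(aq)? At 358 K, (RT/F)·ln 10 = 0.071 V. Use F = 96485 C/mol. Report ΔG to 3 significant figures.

−303 kJ/mol

E°cell = +1.49 − (+0.92) = +0.57 V; the balanced reaction transfers n = 6 electrons.
The reaction quotient is [Pd^2+(aq)]^3 / [Au^3+(aq)]^2 = 8.01×10^3; by Nernst, E = +0.57 − (0.071/6)(3.904) = +0.5238 V.
ΔG = −nFE = −(6)(96485)(+0.5238) J/mol = −303 kJ/mol.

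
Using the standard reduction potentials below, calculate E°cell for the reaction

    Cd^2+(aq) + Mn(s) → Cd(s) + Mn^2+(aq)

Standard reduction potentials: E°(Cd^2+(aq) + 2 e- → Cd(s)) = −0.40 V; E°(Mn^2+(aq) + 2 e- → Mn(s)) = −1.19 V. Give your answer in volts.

In the reaction as written, Cd^2+(aq) is reduced (cathode) and Mn^2+(aq) is produced by oxidation at the anode.
E°cell = E°(cathode) − E°(anode) = −0.40 − (−1.19) = +0.79 V.
The positive value indicates the reaction is spontaneous as written.

+0.79 V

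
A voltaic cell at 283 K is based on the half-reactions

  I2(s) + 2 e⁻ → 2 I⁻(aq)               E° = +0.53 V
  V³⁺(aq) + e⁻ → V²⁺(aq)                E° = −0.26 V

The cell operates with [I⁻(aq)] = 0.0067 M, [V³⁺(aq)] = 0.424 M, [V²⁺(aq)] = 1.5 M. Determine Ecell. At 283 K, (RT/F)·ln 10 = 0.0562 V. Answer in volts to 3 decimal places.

Since E°(I₂/I⁻) > E°(V³⁺/V²⁺), I₂/I⁻ serves as the cathode.
E°cell = E°cat − E°an = +0.53 − (−0.26) = +0.79 V; n = 2.
Balancing gives I2(s) + 2 V²⁺(aq) → 2 I⁻(aq) + 2 V³⁺(aq); hence Q = ([I⁻(aq)]^2·[V³⁺(aq)]^2) / [V²⁺(aq)]^2 = 3.59×10^−6 (log Q = −5.445).
By the Nernst equation, E = +0.79 − (0.0562/2)·(−5.445) = +0.943 V.

+0.943 V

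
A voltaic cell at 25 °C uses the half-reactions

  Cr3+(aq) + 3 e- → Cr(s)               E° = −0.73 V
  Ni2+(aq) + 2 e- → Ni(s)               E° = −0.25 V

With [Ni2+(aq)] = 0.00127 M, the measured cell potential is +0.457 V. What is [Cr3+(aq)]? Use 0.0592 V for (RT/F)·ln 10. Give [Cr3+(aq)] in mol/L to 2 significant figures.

0.00066 M

Ni²⁺/Ni is the cathode (higher E°); E°cell = −0.25 − (−0.73) = +0.48 V with n = 6.
Rearranging E = E° − (0.0592/n)·log Q gives log Q = 6(+0.48 − (+0.457))/0.0592 = 2.331.
Balancing electrons gives 3 Ni2+(aq) + 2 Cr(s) → 3 Ni(s) + 2 Cr3+(aq); thus Q = [Cr3+(aq)]^2 / [Ni2+(aq)]^3.
Substituting the known concentrations and solving, log [Cr3+(aq)] = −3.179 and [Cr3+(aq)] = 0.00066 M.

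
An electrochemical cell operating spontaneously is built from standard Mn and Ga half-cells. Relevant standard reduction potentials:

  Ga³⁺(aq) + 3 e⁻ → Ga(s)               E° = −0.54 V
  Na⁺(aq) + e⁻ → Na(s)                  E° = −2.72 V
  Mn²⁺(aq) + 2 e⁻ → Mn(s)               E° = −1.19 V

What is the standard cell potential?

+0.65 V

The Ga³⁺/Ga couple has the higher E°, so Ga ion is reduced (cathode) and Mn is oxidized (anode).
E°cell = E°(cathode) − E°(anode) = −0.54 − (−1.19) = +0.65 V.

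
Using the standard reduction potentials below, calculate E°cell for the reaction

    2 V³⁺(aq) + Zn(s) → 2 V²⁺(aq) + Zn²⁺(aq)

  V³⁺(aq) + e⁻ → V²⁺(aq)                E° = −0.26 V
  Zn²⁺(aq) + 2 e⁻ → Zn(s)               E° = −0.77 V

In the reaction as written, V³⁺(aq) is reduced (cathode) and Zn²⁺(aq) is produced by oxidation at the anode.
E°cell = E°(cathode) − E°(anode) = −0.26 − (−0.77) = +0.51 V.

+0.51 V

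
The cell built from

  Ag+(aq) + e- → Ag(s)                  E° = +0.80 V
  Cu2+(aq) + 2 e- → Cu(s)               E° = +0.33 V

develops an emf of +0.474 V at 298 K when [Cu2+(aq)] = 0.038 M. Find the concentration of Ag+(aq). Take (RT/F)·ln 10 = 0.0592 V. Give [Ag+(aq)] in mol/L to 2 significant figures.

With Ag⁺/Ag at the cathode and Cu²⁺/Cu at the anode, E°cell = +0.80 − (+0.33) = +0.47 V (n = 2).
From the Nernst equation, log Q = n(E° − E)/0.0592 = 2·(+0.47 − (+0.474))/0.0592 = −0.135.
The balanced reaction is 2 Ag+(aq) + Cu(s) → 2 Ag(s) + Cu2+(aq), so Q = [Cu2+(aq)] / [Ag+(aq)]^2.
Solving for the unknown gives log [Ag+(aq)] = −0.643, so [Ag+(aq)] ≈ 0.23 M.

0.23 M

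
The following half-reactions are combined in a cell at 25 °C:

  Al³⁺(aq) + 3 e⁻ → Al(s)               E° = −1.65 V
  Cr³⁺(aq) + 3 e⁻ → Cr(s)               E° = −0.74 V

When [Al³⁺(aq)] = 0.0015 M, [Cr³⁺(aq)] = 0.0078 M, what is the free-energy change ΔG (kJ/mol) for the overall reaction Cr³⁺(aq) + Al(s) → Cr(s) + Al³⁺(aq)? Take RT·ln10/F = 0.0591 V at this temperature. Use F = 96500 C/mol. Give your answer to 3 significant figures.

E°cell = −0.74 − (−1.65) = +0.91 V; the balanced reaction transfers n = 3 electrons.
The reaction quotient is [Al³⁺(aq)] / [Cr³⁺(aq)] = 0.192; by Nernst, E = +0.91 − (0.0591/3)(−0.716) = +0.9241 V.
ΔG = −nFE = −(3)(96500)(+0.9241) J/mol = −268 kJ/mol.

−268 kJ/mol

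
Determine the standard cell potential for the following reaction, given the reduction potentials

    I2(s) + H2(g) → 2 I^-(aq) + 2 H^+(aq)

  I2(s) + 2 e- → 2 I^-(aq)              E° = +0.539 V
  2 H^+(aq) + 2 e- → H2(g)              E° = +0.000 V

+0.539 V

I2(s) gains electrons, so the I₂/I⁻ couple is the cathode; the 2H⁺/H₂ couple is the anode.
E°cell = E°(cathode) − E°(anode) = +0.539 − (+0.000) = +0.539 V.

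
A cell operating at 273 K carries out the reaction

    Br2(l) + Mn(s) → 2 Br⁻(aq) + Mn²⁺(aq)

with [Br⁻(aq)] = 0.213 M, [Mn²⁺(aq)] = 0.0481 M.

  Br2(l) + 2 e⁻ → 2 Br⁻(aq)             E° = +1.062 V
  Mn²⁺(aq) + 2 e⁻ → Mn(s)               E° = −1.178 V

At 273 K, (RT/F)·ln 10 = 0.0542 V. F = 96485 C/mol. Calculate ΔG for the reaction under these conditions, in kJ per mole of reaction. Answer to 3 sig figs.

−446 kJ/mol

With Br₂/Br⁻ reduced at the cathode, E°cell = +1.062 − (−1.178) = +2.240 V and n = 2.
Q = [Br⁻(aq)]^2·[Mn²⁺(aq)] = 0.00218, so log Q = −2.661 and E = +2.240 − (0.0542/2)(−2.661) = +2.3121 V.
ΔG = −nFE = −(2)(96485)(+2.3121) J/mol = −446 kJ/mol.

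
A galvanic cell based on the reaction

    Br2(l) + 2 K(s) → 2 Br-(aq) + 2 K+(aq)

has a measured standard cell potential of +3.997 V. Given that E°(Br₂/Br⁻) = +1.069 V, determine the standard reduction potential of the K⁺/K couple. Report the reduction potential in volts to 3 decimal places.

−2.928 V

In the reaction as written the Br₂/Br⁻ couple is reduced (cathode) and K⁺/K is oxidized (anode), so E°cell = E°(Br₂/Br⁻) − E°(K⁺/K).
E°(K⁺/K) = E°(cathode) − E°cell = +1.069 − (+3.997) = −2.928 V.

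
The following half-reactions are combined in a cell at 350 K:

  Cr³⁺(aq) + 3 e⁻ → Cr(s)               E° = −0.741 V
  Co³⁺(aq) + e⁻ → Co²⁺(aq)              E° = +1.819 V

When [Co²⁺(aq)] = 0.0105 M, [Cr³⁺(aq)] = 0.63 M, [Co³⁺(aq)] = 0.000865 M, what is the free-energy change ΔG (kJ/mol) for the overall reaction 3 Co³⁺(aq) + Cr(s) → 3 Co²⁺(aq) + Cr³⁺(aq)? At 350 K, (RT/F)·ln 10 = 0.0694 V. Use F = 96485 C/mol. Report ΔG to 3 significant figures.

E°cell = +1.819 − (−0.741) = +2.560 V; the balanced reaction transfers n = 3 electrons.
Q = ([Co²⁺(aq)]^3·[Cr³⁺(aq)]) / [Co³⁺(aq)]^3 = 1.13×10^3, so log Q = 3.052 and E = +2.560 − (0.0694/3)(3.052) = +2.4894 V.
Then ΔG = −nFE = −3 × 96485 × +2.4894 J/mol = −721 kJ/mol.

−721 kJ/mol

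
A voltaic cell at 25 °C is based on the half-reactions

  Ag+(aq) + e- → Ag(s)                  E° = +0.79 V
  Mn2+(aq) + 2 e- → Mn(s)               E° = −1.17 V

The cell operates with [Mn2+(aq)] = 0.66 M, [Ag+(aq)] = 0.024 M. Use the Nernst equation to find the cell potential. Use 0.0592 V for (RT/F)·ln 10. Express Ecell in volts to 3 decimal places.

Since E°(Ag⁺/Ag) > E°(Mn²⁺/Mn), Ag⁺/Ag serves as the cathode.
E°cell = E°cat − E°an = +0.79 − (−1.17) = +1.96 V; n = 2.
For the overall reaction 2 Ag+(aq) + Mn(s) → 2 Ag(s) + Mn2+(aq), Q = [Mn2+(aq)] / [Ag+(aq)]^2 = 1.15×10^3, giving log Q = 3.059.
By the Nernst equation, E = +1.96 − (0.0592/2)·(3.059) = +1.869 V.

+1.869 V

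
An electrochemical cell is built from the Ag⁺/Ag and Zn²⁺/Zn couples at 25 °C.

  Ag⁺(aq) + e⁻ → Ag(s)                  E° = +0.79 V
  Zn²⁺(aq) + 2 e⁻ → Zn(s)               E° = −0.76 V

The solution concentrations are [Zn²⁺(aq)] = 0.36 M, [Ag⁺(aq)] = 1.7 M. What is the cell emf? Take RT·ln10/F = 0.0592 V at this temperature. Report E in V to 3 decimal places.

Since E°(Ag⁺/Ag) > E°(Zn²⁺/Zn), Ag⁺/Ag serves as the cathode.
E°cell = E°cat − E°an = +0.79 − (−0.76) = +1.55 V; n = 2.
The balanced reaction is 2 Ag⁺(aq) + Zn(s) → 2 Ag(s) + Zn²⁺(aq), so Q = [Zn²⁺(aq)] / [Ag⁺(aq)]^2 = 0.125 and log Q = −0.905.
Applying E = E° − (RT ln10/nF)·log Q gives +1.55 − (0.0592/2)(−0.905) = +1.577 V.

+1.577 V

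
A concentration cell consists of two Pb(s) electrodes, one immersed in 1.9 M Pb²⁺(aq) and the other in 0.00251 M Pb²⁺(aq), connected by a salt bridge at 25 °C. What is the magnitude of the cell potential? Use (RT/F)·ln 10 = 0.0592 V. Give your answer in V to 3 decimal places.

For a concentration cell E°cell = 0, since both electrodes use the same couple.
The compartment with the higher Pb²⁺(aq) concentration (1.9 M) acts as the cathode; ions are reduced there and produced at the dilute (0.00251 M) anode.
With n = 2, Ecell = −(0.0592/2)·log([dilute]/[conc]) = −(0.0592/2)·log(0.00251/1.9) = +0.085 V.

0.085 V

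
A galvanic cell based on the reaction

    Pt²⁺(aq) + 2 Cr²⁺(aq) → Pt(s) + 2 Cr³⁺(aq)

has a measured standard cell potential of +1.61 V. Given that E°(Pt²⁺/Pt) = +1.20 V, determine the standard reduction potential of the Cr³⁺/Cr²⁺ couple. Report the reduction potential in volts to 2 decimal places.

−0.41 V

In the reaction as written the Pt²⁺/Pt couple is reduced (cathode) and Cr³⁺/Cr²⁺ is oxidized (anode), so E°cell = E°(Pt²⁺/Pt) − E°(Cr³⁺/Cr²⁺).
E°(Cr³⁺/Cr²⁺) = E°(cathode) − E°cell = +1.20 − (+1.61) = −0.41 V.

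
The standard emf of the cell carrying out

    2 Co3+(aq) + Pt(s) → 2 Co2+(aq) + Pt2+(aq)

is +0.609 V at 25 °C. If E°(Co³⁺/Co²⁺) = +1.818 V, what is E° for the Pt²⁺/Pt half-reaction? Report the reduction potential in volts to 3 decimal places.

In the reaction as written the Co³⁺/Co²⁺ couple is reduced (cathode) and Pt²⁺/Pt is oxidized (anode), so E°cell = E°(Co³⁺/Co²⁺) − E°(Pt²⁺/Pt).
E°(Pt²⁺/Pt) = E°(cathode) − E°cell = +1.818 − (+0.609) = +1.209 V.

+1.209 V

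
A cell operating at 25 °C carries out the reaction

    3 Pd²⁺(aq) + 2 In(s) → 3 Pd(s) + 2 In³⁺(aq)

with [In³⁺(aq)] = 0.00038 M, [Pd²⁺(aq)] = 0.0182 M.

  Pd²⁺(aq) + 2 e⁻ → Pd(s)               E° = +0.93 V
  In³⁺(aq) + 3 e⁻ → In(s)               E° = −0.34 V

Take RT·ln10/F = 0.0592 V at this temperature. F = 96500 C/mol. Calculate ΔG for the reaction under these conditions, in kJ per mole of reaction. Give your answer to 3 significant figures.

−745 kJ/mol

E°cell = +0.93 − (−0.34) = +1.27 V; the balanced reaction transfers n = 6 electrons.
Q = [In³⁺(aq)]^2 / [Pd²⁺(aq)]^3 = 0.024, so log Q = −1.621 and E = +1.27 − (0.0592/6)(−1.621) = +1.2860 V.
ΔG = −nFE = −(6)(96500)(+1.2860) J/mol = −745 kJ/mol.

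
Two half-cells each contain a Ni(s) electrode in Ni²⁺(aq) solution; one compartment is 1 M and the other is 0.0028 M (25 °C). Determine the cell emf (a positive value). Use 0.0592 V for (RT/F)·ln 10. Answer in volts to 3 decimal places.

0.076 V

For a concentration cell E°cell = 0, since both electrodes use the same couple.
The compartment with the higher Ni²⁺(aq) concentration (1 M) acts as the cathode; ions are reduced there and produced at the dilute (0.0028 M) anode.
With n = 2, Ecell = −(0.0592/2)·log([dilute]/[conc]) = −(0.0592/2)·log(0.0028/1) = +0.076 V.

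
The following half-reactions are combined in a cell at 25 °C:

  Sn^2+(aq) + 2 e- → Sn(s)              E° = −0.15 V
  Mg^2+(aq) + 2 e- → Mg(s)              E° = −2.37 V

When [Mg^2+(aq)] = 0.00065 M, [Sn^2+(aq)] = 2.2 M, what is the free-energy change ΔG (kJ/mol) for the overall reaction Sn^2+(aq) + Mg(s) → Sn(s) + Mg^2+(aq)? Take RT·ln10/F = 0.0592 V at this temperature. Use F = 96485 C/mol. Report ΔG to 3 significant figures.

With Sn²⁺/Sn reduced at the cathode, E°cell = −0.15 − (−2.37) = +2.22 V and n = 2.
Here Q = [Mg^2+(aq)] / [Sn^2+(aq)] = 0.000295 (log Q = −3.530), giving E = +2.22 − (0.0592/2)·(−3.530) = +2.3245 V.
Then ΔG = −nFE = −2 × 96485 × +2.3245 J/mol = −449 kJ/mol.

−449 kJ/mol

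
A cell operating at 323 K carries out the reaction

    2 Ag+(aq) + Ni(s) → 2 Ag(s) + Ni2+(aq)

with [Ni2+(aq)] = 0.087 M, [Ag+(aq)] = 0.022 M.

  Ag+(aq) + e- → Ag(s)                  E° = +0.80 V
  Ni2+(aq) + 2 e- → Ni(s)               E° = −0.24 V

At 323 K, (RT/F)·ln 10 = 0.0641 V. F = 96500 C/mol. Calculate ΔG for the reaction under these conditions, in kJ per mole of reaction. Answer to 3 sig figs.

With Ag⁺/Ag reduced at the cathode, E°cell = +0.80 − (−0.24) = +1.04 V and n = 2.
Q = [Ni2+(aq)] / [Ag+(aq)]^2 = 180, so log Q = 2.255 and E = +1.04 − (0.0641/2)(2.255) = +0.9677 V.
Then ΔG = −nFE = −2 × 96500 × +0.9677 J/mol = −187 kJ/mol.

−187 kJ/mol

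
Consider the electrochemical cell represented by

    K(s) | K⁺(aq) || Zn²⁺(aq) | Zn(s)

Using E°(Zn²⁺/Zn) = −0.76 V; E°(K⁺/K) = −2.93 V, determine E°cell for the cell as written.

By convention the left-hand electrode in cell notation is the anode (oxidation) and the right-hand electrode is the cathode (reduction).
E°cell = E°(right) − E°(left) = −0.76 − (−2.93) = +2.17 V.

+2.17 V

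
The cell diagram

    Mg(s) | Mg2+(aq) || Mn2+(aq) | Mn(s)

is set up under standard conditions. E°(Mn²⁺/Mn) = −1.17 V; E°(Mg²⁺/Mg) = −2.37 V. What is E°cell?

+1.20 V

By convention the left-hand electrode in cell notation is the anode (oxidation) and the right-hand electrode is the cathode (reduction).
E°cell = E°(right) − E°(left) = −1.17 − (−2.37) = +1.20 V.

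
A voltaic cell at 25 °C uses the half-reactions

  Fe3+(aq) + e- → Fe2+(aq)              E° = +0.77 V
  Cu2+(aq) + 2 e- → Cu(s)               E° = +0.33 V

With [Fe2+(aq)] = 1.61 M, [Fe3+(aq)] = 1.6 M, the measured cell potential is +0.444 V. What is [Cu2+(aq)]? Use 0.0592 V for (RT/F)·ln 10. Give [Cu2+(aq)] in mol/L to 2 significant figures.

0.72 M

Fe³⁺/Fe²⁺ is the cathode (higher E°); E°cell = +0.77 − (+0.33) = +0.44 V with n = 2.
Rearranging E = E° − (0.0592/n)·log Q gives log Q = 2(+0.44 − (+0.444))/0.0592 = −0.135.
Balancing electrons gives 2 Fe3+(aq) + Cu(s) → 2 Fe2+(aq) + Cu2+(aq); thus Q = ([Fe2+(aq)]^2·[Cu2+(aq)]) / [Fe3+(aq)]^2.
Solving for the unknown gives log [Cu2+(aq)] = −0.140, so [Cu2+(aq)] ≈ 0.72 M.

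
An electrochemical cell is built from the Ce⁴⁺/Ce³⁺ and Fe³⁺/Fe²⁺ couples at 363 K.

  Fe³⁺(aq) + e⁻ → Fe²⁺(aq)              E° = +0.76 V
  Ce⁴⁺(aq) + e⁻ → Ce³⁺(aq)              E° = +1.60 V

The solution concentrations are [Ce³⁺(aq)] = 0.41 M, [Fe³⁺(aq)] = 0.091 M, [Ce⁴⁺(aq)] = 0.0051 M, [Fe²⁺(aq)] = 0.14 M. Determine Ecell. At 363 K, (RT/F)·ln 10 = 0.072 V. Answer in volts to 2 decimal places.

+0.72 V

Ce⁴⁺/Ce³⁺ is reduced (cathode, E° = +1.60 V) and Fe³⁺/Fe²⁺ is oxidized (anode).
E°cell = E°cat − E°an = +1.60 − (+0.76) = +0.84 V; n = 1.
The balanced reaction is Ce⁴⁺(aq) + Fe²⁺(aq) → Ce³⁺(aq) + Fe³⁺(aq), so Q = ([Ce³⁺(aq)]·[Fe³⁺(aq)]) / ([Ce⁴⁺(aq)]·[Fe²⁺(aq)]) = 52.3 and log Q = 1.718.
Applying E = E° − (RT ln10/nF)·log Q gives +0.84 − (0.072/1)(1.718) = +0.72 V.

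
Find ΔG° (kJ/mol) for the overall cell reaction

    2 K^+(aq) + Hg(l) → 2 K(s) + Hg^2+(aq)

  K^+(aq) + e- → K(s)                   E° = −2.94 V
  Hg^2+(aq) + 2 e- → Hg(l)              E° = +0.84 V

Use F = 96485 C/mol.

In the reaction as written K^+(aq) is reduced, so the K⁺/K couple is the cathode and Hg²⁺/Hg is the anode.
E°cell = −2.94 − (+0.84) = −3.78 V; balancing electrons gives n = 2.
ΔG° = −nFE°cell = −(2)(96485)(−3.78) J/mol = +729 kJ/mol.

+729 kJ/mol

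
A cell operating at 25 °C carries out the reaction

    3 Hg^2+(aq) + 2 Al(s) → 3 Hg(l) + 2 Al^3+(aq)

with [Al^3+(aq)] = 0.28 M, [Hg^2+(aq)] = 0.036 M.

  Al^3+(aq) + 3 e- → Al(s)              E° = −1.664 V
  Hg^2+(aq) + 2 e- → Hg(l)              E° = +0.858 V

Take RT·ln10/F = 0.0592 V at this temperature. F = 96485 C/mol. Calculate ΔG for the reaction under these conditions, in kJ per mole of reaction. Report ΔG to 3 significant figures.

E°cell = +0.858 − (−1.664) = +2.522 V; the balanced reaction transfers n = 6 electrons.
The reaction quotient is [Al^3+(aq)]^2 / [Hg^2+(aq)]^3 = 1.68×10^3; by Nernst, E = +2.522 − (0.0592/6)(3.225) = +2.4902 V.
Finally ΔG = −nFE = −(6)(96485 C/mol)(+2.4902 V) = −1440 kJ/mol.

−1440 kJ/mol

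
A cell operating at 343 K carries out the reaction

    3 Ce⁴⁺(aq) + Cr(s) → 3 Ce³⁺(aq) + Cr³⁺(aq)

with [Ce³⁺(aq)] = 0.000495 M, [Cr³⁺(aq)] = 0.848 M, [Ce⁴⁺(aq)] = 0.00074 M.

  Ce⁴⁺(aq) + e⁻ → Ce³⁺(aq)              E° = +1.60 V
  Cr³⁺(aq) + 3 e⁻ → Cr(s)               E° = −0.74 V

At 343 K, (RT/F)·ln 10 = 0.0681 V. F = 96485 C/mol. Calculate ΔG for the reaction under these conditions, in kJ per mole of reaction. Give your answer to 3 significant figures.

−681 kJ/mol

With Ce⁴⁺/Ce³⁺ reduced at the cathode, E°cell = +1.60 − (−0.74) = +2.34 V and n = 3.
Q = ([Ce³⁺(aq)]^3·[Cr³⁺(aq)]) / [Ce⁴⁺(aq)]^3 = 0.254, so log Q = −0.595 and E = +2.34 − (0.0681/3)(−0.595) = +2.3535 V.
Then ΔG = −nFE = −3 × 96485 × +2.3535 J/mol = −681 kJ/mol.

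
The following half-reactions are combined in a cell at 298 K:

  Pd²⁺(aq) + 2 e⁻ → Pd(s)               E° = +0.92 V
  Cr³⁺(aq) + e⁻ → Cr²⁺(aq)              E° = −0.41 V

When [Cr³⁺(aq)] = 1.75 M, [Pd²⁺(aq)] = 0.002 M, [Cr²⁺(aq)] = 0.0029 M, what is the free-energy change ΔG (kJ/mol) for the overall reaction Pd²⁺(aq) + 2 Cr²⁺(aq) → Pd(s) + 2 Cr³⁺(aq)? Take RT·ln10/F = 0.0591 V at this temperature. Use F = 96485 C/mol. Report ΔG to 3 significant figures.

The standard cell potential is +0.92 − (−0.41) = +1.33 V, with n = 2 electrons in the balanced equation.
Q = [Cr³⁺(aq)]^2 / ([Pd²⁺(aq)]·[Cr²⁺(aq)]^2) = 1.82×10^8, so log Q = 8.260 and E = +1.33 − (0.0591/2)(8.260) = +1.0859 V.
Then ΔG = −nFE = −2 × 96485 × +1.0859 J/mol = −210 kJ/mol.

−210 kJ/mol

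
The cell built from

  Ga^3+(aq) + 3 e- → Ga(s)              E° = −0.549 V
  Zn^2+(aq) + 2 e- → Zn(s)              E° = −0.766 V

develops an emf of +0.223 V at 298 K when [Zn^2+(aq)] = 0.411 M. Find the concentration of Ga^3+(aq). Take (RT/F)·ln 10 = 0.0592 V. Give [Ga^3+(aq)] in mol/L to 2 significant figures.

0.53 M

With Ga³⁺/Ga at the cathode and Zn²⁺/Zn at the anode, E°cell = −0.549 − (−0.766) = +0.217 V (n = 6).
Since E = E° − (0.0592/n)·log Q, log Q = n(E° − E)/0.0592 = −0.608.
Balancing electrons gives 2 Ga^3+(aq) + 3 Zn(s) → 2 Ga(s) + 3 Zn^2+(aq); thus Q = [Zn^2+(aq)]^3 / [Ga^3+(aq)]^2.
Isolating [Ga^3+(aq)] in Q = 10^{−0.608} yields log [Ga^3+(aq)] = −0.275, i.e. 0.53 M.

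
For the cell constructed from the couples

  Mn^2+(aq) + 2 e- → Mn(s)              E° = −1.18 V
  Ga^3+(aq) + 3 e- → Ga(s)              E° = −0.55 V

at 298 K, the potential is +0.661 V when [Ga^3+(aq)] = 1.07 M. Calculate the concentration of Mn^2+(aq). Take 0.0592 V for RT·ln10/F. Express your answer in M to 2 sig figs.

The Ga³⁺/Ga couple has the larger reduction potential, so it is the cathode: E°cell = −0.55 − (−1.18) = +0.63 V and n = 6.
Since E = E° − (0.0592/n)·log Q, log Q = n(E° − E)/0.0592 = −3.142.
For 2 Ga^3+(aq) + 3 Mn(s) → 2 Ga(s) + 3 Mn^2+(aq), the reaction quotient is Q = [Mn^2+(aq)]^3 / [Ga^3+(aq)]^2.
Isolating [Mn^2+(aq)] in Q = 10^{−3.142} yields log [Mn^2+(aq)] = −1.028, i.e. 0.094 M.

0.094 M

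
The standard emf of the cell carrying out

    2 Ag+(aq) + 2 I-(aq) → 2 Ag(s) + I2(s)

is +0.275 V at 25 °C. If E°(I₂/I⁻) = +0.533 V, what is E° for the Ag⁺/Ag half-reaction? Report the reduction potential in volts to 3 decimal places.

In the reaction as written the Ag⁺/Ag couple is reduced (cathode) and I₂/I⁻ is oxidized (anode), so E°cell = E°(Ag⁺/Ag) − E°(I₂/I⁻).
E°(Ag⁺/Ag) = E°cell + E°(anode) = +0.275 + (+0.533) = +0.808 V.

+0.808 V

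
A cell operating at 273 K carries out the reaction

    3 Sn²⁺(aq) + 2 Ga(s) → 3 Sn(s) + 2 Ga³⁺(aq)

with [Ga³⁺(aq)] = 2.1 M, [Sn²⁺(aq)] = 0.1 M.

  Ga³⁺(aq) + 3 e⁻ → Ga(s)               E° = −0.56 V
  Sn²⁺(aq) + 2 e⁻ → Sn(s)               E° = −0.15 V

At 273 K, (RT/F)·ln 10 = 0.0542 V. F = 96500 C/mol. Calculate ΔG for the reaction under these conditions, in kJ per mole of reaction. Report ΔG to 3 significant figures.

The standard cell potential is −0.15 − (−0.56) = +0.41 V, with n = 6 electrons in the balanced equation.
Q = [Ga³⁺(aq)]^2 / [Sn²⁺(aq)]^3 = 4.41×10^3, so log Q = 3.644 and E = +0.41 − (0.0542/6)(3.644) = +0.3771 V.
ΔG = −nFE = −(6)(96500)(+0.3771) J/mol = −218 kJ/mol.

−218 kJ/mol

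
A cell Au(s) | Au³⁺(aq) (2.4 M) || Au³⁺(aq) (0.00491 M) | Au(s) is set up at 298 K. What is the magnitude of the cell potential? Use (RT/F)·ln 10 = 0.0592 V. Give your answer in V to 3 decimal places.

0.053 V

For a concentration cell E°cell = 0, since both electrodes use the same couple.
The compartment with the higher Au³⁺(aq) concentration (2.4 M) acts as the cathode; ions are reduced there and produced at the dilute (0.00491 M) anode.
With n = 3, Ecell = −(0.0592/3)·log([dilute]/[conc]) = −(0.0592/3)·log(0.00491/2.4) = +0.053 V.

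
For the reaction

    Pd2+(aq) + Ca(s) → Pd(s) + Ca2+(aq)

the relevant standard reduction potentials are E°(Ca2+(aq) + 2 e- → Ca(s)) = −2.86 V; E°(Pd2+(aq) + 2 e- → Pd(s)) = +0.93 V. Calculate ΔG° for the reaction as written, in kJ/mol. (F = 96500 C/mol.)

In the reaction as written Pd2+(aq) is reduced, so the Pd²⁺/Pd couple is the cathode and Ca²⁺/Ca is the anode.
E°cell = +0.93 − (−2.86) = +3.79 V; balancing electrons gives n = 2.
ΔG° = −nFE°cell = −(2)(96500)(+3.79) J/mol = −731 kJ/mol.

−731 kJ/mol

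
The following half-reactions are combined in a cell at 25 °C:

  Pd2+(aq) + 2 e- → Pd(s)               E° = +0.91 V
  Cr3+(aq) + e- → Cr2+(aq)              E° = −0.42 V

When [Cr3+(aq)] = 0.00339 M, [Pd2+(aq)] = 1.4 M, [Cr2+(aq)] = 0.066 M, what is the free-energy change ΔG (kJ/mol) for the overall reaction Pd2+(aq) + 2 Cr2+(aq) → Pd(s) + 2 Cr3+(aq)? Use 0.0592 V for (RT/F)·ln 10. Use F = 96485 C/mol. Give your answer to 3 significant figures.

E°cell = +0.91 − (−0.42) = +1.33 V; the balanced reaction transfers n = 2 electrons.
The reaction quotient is [Cr3+(aq)]^2 / ([Pd2+(aq)]·[Cr2+(aq)]^2) = 0.00188; by Nernst, E = +1.33 − (0.0592/2)(−2.725) = +1.4107 V.
Then ΔG = −nFE = −2 × 96485 × +1.4107 J/mol = −272 kJ/mol.

−272 kJ/mol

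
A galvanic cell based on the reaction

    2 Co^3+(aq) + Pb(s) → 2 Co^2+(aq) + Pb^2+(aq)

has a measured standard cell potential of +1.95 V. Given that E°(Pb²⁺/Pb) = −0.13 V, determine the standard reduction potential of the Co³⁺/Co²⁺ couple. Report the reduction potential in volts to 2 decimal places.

+1.82 V

In the reaction as written the Co³⁺/Co²⁺ couple is reduced (cathode) and Pb²⁺/Pb is oxidized (anode), so E°cell = E°(Co³⁺/Co²⁺) − E°(Pb²⁺/Pb).
E°(Co³⁺/Co²⁺) = E°cell + E°(anode) = +1.95 + (−0.13) = +1.82 V.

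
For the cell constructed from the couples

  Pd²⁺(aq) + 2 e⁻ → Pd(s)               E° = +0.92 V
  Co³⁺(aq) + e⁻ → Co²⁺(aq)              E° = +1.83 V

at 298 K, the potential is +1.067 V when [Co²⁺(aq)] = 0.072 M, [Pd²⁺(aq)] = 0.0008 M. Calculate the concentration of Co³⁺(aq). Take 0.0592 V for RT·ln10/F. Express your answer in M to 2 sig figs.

Co³⁺/Co²⁺ is the cathode (higher E°); E°cell = +1.83 − (+0.92) = +0.91 V with n = 2.
Since E = E° − (0.0592/n)·log Q, log Q = n(E° − E)/0.0592 = −5.304.
The balanced reaction is 2 Co³⁺(aq) + Pd(s) → 2 Co²⁺(aq) + Pd²⁺(aq), so Q = ([Co²⁺(aq)]^2·[Pd²⁺(aq)]) / [Co³⁺(aq)]^2.
Solving for the unknown gives log [Co³⁺(aq)] = −0.039, so [Co³⁺(aq)] ≈ 0.91 M.

0.91 M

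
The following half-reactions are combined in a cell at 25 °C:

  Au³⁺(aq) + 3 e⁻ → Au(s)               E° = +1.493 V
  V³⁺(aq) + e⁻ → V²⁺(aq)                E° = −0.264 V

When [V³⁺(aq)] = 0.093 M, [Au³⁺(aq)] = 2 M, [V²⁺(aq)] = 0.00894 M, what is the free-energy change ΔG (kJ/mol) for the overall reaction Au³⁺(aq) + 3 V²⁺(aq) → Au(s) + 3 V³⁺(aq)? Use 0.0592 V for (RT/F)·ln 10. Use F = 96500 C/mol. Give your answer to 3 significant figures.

−493 kJ/mol

E°cell = +1.493 − (−0.264) = +1.757 V; the balanced reaction transfers n = 3 electrons.
Q = [V³⁺(aq)]^3 / ([Au³⁺(aq)]·[V²⁺(aq)]^3) = 563, so log Q = 2.750 and E = +1.757 − (0.0592/3)(2.750) = +1.7027 V.
ΔG = −nFE = −(3)(96500)(+1.7027) J/mol = −493 kJ/mol.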